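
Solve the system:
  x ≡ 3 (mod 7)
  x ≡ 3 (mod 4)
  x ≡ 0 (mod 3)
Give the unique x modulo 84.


Moduli 7, 4, 3 are pairwise coprime; by CRT there is a unique solution modulo M = 7 · 4 · 3 = 84.
Solve pairwise, accumulating the modulus:
  Start with x ≡ 3 (mod 7).
  Combine with x ≡ 3 (mod 4): since gcd(7, 4) = 1, we get a unique residue mod 28.
    Write x = 3 + 7·t and substitute into x ≡ 3 (mod 4): 7·t ≡ 3 − 3 = 0 (mod 4).
    Reduce coefficients mod 4: 3·t ≡ 0 (mod 4).
    The inverse of 3 mod 4 is 3 (since 3·3 = 9 = 2·4 + 1), so t ≡ 3·0 = 0 ≡ 0 (mod 4).
    Then x = 3 + 7·0 = 3, valid modulo lcm(7, 4) = 28: x ≡ 3 (mod 28).
  Combine with x ≡ 0 (mod 3): since gcd(28, 3) = 1, we get a unique residue mod 84.
    Write x = 3 + 28·t and substitute into x ≡ 0 (mod 3): 28·t ≡ 0 − 3 = -3 (mod 3).
    Reduce coefficients mod 3: 1·t ≡ 0 (mod 3).
    So t ≡ 0 (mod 3).
    Then x = 3 + 28·0 = 3, valid modulo lcm(28, 3) = 84: x ≡ 3 (mod 84).
Verify: 3 mod 7 = 3 ✓, 3 mod 4 = 3 ✓, 3 mod 3 = 0 ✓.

x ≡ 3 (mod 84).


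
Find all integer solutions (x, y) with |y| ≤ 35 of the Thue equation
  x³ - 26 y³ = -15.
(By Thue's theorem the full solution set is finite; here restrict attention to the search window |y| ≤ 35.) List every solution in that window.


The equation is x³ - 26y³ = -15. For fixed y, x³ = 26·y³ − 15, so a solution requires the RHS to be a perfect cube.
Strategy: iterate y from -35 to 35, compute RHS = 26·y³ − 15, and check whether it is a (positive or negative) perfect cube.
Check small values of y:
  y = 0: RHS = -15 is not a perfect cube.
  y = 1: RHS = 11 is not a perfect cube.
  y = -1: RHS = -41 is not a perfect cube.
  y = 2: RHS = 193 is not a perfect cube.
  y = -2: RHS = -223 is not a perfect cube.
  y = 3: RHS = 687 is not a perfect cube.
  y = -3: RHS = -717 is not a perfect cube.
Continuing the search up to |y| = 35 finds no solutions either.
No (x, y) in the scanned range satisfies the equation.

No integer solutions with |y| ≤ 35.


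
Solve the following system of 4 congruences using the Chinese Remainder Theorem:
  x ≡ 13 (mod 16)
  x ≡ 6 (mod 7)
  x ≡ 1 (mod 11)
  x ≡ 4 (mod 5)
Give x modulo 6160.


Product of moduli M = 16 · 7 · 11 · 5 = 6160.
Merge one congruence at a time:
  Start: x ≡ 13 (mod 16).
  Combine with x ≡ 6 (mod 7); new modulus lcm = 112.
    Write x = 13 + 16·t and substitute into x ≡ 6 (mod 7): 16·t ≡ 6 − 13 = -7 (mod 7).
    Reduce coefficients mod 7: 2·t ≡ 0 (mod 7).
    The inverse of 2 mod 7 is 4 (since 2·4 = 8 = 1·7 + 1), so t ≡ 4·0 = 0 ≡ 0 (mod 7).
    Then x = 13 + 16·0 = 13, valid modulo lcm(16, 7) = 112: x ≡ 13 (mod 112).
  Combine with x ≡ 1 (mod 11); new modulus lcm = 1232.
    Write x = 13 + 112·t and substitute into x ≡ 1 (mod 11): 112·t ≡ 1 − 13 = -12 (mod 11).
    Reduce coefficients mod 11: 2·t ≡ 10 (mod 11).
    The inverse of 2 mod 11 is 6 (since 2·6 = 12 = 1·11 + 1), so t ≡ 6·10 = 60 ≡ 5 (mod 11).
    Then x = 13 + 112·5 = 573, valid modulo lcm(112, 11) = 1232: x ≡ 573 (mod 1232).
  Combine with x ≡ 4 (mod 5); new modulus lcm = 6160.
    Write x = 573 + 1232·t and substitute into x ≡ 4 (mod 5): 1232·t ≡ 4 − 573 = -569 (mod 5).
    Reduce coefficients mod 5: 2·t ≡ 1 (mod 5).
    The inverse of 2 mod 5 is 3 (since 2·3 = 6 = 1·5 + 1), so t ≡ 3·1 = 3 ≡ 3 (mod 5).
    Then x = 573 + 1232·3 = 4269, valid modulo lcm(1232, 5) = 6160: x ≡ 4269 (mod 6160).
Verify against each original: 4269 mod 16 = 13, 4269 mod 7 = 6, 4269 mod 11 = 1, 4269 mod 5 = 4.

x ≡ 4269 (mod 6160).


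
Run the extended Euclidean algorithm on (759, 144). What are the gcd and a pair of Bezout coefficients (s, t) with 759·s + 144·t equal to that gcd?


Euclidean algorithm on (759, 144) — divide until remainder is 0:
  759 = 5 · 144 + 39
  144 = 3 · 39 + 27
  39 = 1 · 27 + 12
  27 = 2 · 12 + 3
  12 = 4 · 3 + 0
gcd(759, 144) = 3.
Track Bezout coefficients alongside the remainders: start with r₀ = 759 = a·1 + b·0 (s = 1, t = 0) and r₁ = 144 = a·0 + b·1 (s = 0, t = 1); each new remainder r_{k+1} = r_{k-1} − q_k·r_k inherits s_{k+1} = s_{k-1} − q_k·s_k, t_{k+1} = t_{k-1} − q_k·t_k, so r_k = a·s_k + b·t_k at every step:
  q = 5: r = 39, s = 1 − 5·0 = 1, t = 0 − 5·1 = -5  (check: 759·1 + 144·(-5) = 39)
  q = 3: r = 27, s = 0 − 3·1 = -3, t = 1 − 3·(-5) = 16  (check: 759·(-3) + 144·16 = 27)
  q = 1: r = 12, s = 1 − 1·(-3) = 4, t = -5 − 1·16 = -21  (check: 759·4 + 144·(-21) = 12)
  q = 2: r = 3, s = -3 − 2·4 = -11, t = 16 − 2·(-21) = 58  (check: 759·(-11) + 144·58 = 3)
The row with r = 3 (the gcd) gives the Bezout coefficients s = -11, t = 58.
Result: 759 · (-11) + 144 · (58) = 3.

gcd(759, 144) = 3; s = -11, t = 58 (check: 759·(-11) + 144·58 = 3).


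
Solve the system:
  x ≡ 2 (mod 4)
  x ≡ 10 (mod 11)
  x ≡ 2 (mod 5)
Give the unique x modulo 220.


Moduli 4, 11, 5 are pairwise coprime; by CRT there is a unique solution modulo M = 4 · 11 · 5 = 220.
Solve pairwise, accumulating the modulus:
  Start with x ≡ 2 (mod 4).
  Combine with x ≡ 10 (mod 11): since gcd(4, 11) = 1, we get a unique residue mod 44.
    Write x = 2 + 4·t and substitute into x ≡ 10 (mod 11): 4·t ≡ 10 − 2 = 8 (mod 11).
    The inverse of 4 mod 11 is 3 (since 4·3 = 12 = 1·11 + 1), so t ≡ 3·8 = 24 ≡ 2 (mod 11).
    Then x = 2 + 4·2 = 10, valid modulo lcm(4, 11) = 44: x ≡ 10 (mod 44).
  Combine with x ≡ 2 (mod 5): since gcd(44, 5) = 1, we get a unique residue mod 220.
    Write x = 10 + 44·t and substitute into x ≡ 2 (mod 5): 44·t ≡ 2 − 10 = -8 (mod 5).
    Reduce coefficients mod 5: 4·t ≡ 2 (mod 5).
    The inverse of 4 mod 5 is 4 (since 4·4 = 16 = 3·5 + 1), so t ≡ 4·2 = 8 ≡ 3 (mod 5).
    Then x = 10 + 44·3 = 142, valid modulo lcm(44, 5) = 220: x ≡ 142 (mod 220).
Verify: 142 mod 4 = 2 ✓, 142 mod 11 = 10 ✓, 142 mod 5 = 2 ✓.

x ≡ 142 (mod 220).


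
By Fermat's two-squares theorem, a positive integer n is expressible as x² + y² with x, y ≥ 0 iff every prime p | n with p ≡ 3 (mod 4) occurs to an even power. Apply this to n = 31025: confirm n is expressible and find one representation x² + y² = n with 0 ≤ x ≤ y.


Step 1: Factor n = 31025 = 5^2 · 17 · 73.
Step 2: Check the mod-4 condition on each prime factor: 5 ≡ 1 (mod 4), exponent 2; 17 ≡ 1 (mod 4), exponent 1; 73 ≡ 1 (mod 4), exponent 1.
All primes ≡ 3 (mod 4) appear to even exponent (or don't appear), so by the two-squares theorem n IS expressible as a sum of two squares.
Step 3: Build a representation. Group n = k² · m with k = 5 and m = 17 · 73 = 1241 (a product of primes ≡ 1 (mod 4)); a representation of m scales to one of n via (k·x)² + (k·y)² = k²(x² + y²). Each prime p ≡ 1 (mod 4) is itself a sum of two squares; find a² by testing p − a² for a perfect square:
  17: 17 − 1² = 16 = 4² ⇒ 17 = 1² + 4².
  73: 73 − 1² = 72, 73 − 2² = 69, 73 − 3² = 64 = 8² ⇒ 73 = 3² + 8².
  Combine using the Brahmagupta–Fibonacci identity (a² + b²)(c² + d²) = (ac − bd)² + (ad + bc)² = (ac + bd)² + (ad − bc)²:
  17 · 73 = 1241: from (1² + 4²)(3² + 8²), take (1·3 − 4·8, 1·8 + 4·3) = (3 − 32, 8 + 12) = (-29, 20); dropping signs (only squares matter) gives (29, 20); check 29² + 20² = 841 + 400 = 1241 ✓.
  Scale by k = 5: (5·29, 5·20) = (145, 100).
Step 4: Order so x ≤ y and verify: 100² + 145² = 10000 + 21025 = 31025 = n. ✓

n = 31025 = 100² + 145² (one valid representation with x ≤ y).


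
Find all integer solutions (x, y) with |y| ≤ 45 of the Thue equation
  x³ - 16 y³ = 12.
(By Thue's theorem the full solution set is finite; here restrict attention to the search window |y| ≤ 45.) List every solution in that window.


The equation is x³ - 16y³ = 12. For fixed y, x³ = 16·y³ + 12, so a solution requires the RHS to be a perfect cube.
Strategy: iterate y from -45 to 45, compute RHS = 16·y³ + 12, and check whether it is a (positive or negative) perfect cube.
Check small values of y:
  y = 0: RHS = 12 is not a perfect cube.
  y = 1: RHS = 28 is not a perfect cube.
  y = -1: RHS = -4 is not a perfect cube.
  y = 2: RHS = 140 is not a perfect cube.
  y = -2: RHS = -116 is not a perfect cube.
  y = 3: RHS = 444 is not a perfect cube.
  y = -3: RHS = -420 is not a perfect cube.
Continuing the search up to |y| = 45 finds no solutions either.
No (x, y) in the scanned range satisfies the equation.

No integer solutions with |y| ≤ 45.


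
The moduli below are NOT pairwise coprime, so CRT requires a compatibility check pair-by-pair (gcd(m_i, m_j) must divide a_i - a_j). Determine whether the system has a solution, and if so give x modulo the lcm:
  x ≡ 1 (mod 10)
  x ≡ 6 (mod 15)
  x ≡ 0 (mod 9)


Moduli 10, 15, 9 are not pairwise coprime, so CRT works modulo lcm(m_i) when all pairwise compatibility conditions hold.
Pairwise compatibility: gcd(m_i, m_j) must divide a_i - a_j for every pair.
Merge one congruence at a time:
  Start: x ≡ 1 (mod 10).
  Combine with x ≡ 6 (mod 15): gcd(10, 15) = 5; 6 - 1 = 5, which IS divisible by 5, so compatible.
    Write x = 1 + 10·t and substitute into x ≡ 6 (mod 15): 10·t ≡ 6 − 1 = 5 (mod 15).
    Divide the congruence (and modulus) by g = 5: 2·t ≡ 1 (mod 3).
    The inverse of 2 mod 3 is 2 (since 2·2 = 4 = 1·3 + 1), so t ≡ 2·1 = 2 ≡ 2 (mod 3).
    Then x = 1 + 10·2 = 21, valid modulo lcm(10, 15) = 30: x ≡ 21 (mod 30).
  Combine with x ≡ 0 (mod 9): gcd(30, 9) = 3; 0 - 21 = -21, which IS divisible by 3, so compatible.
    Write x = 21 + 30·t and substitute into x ≡ 0 (mod 9): 30·t ≡ 0 − 21 = -21 (mod 9).
    Divide the congruence (and modulus) by g = 3: 10·t ≡ -7 (mod 3).
    Reduce coefficients mod 3: 1·t ≡ 2 (mod 3).
    So t ≡ 2 (mod 3).
    Then x = 21 + 30·2 = 81, valid modulo lcm(30, 9) = 90: x ≡ 81 (mod 90).
Verify: 81 mod 10 = 1, 81 mod 15 = 6, 81 mod 9 = 0.

x ≡ 81 (mod 90).


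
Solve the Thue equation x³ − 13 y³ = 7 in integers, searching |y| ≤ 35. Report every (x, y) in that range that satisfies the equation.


The equation is x³ - 13y³ = 7. For fixed y, x³ = 13·y³ + 7, so a solution requires the RHS to be a perfect cube.
Strategy: iterate y from -35 to 35, compute RHS = 13·y³ + 7, and check whether it is a (positive or negative) perfect cube.
Check small values of y:
  y = 0: RHS = 7 is not a perfect cube.
  y = 1: RHS = 20 is not a perfect cube.
  y = -1: RHS = -6 is not a perfect cube.
  y = 2: RHS = 111 is not a perfect cube.
  y = -2: RHS = -97 is not a perfect cube.
  y = 3: RHS = 358 is not a perfect cube.
  y = -3: RHS = -344 is not a perfect cube.
Continuing the search up to |y| = 35 finds no solutions either.
No (x, y) in the scanned range satisfies the equation.

No integer solutions with |y| ≤ 35.


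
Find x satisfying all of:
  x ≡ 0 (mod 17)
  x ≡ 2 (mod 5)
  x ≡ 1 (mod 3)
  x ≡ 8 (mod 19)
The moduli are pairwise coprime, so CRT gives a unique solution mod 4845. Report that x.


Product of moduli M = 17 · 5 · 3 · 19 = 4845.
Merge one congruence at a time:
  Start: x ≡ 0 (mod 17).
  Combine with x ≡ 2 (mod 5); new modulus lcm = 85.
    Write x = 0 + 17·t and substitute into x ≡ 2 (mod 5): 17·t ≡ 2 − 0 = 2 (mod 5).
    Reduce coefficients mod 5: 2·t ≡ 2 (mod 5).
    The inverse of 2 mod 5 is 3 (since 2·3 = 6 = 1·5 + 1), so t ≡ 3·2 = 6 ≡ 1 (mod 5).
    Then x = 0 + 17·1 = 17, valid modulo lcm(17, 5) = 85: x ≡ 17 (mod 85).
  Combine with x ≡ 1 (mod 3); new modulus lcm = 255.
    Write x = 17 + 85·t and substitute into x ≡ 1 (mod 3): 85·t ≡ 1 − 17 = -16 (mod 3).
    Reduce coefficients mod 3: 1·t ≡ 2 (mod 3).
    So t ≡ 2 (mod 3).
    Then x = 17 + 85·2 = 187, valid modulo lcm(85, 3) = 255: x ≡ 187 (mod 255).
  Combine with x ≡ 8 (mod 19); new modulus lcm = 4845.
    Write x = 187 + 255·t and substitute into x ≡ 8 (mod 19): 255·t ≡ 8 − 187 = -179 (mod 19).
    Reduce coefficients mod 19: 8·t ≡ 11 (mod 19).
    The inverse of 8 mod 19 is 12 (since 8·12 = 96 = 5·19 + 1), so t ≡ 12·11 = 132 ≡ 18 (mod 19).
    Then x = 187 + 255·18 = 4777, valid modulo lcm(255, 19) = 4845: x ≡ 4777 (mod 4845).
Verify against each original: 4777 mod 17 = 0, 4777 mod 5 = 2, 4777 mod 3 = 1, 4777 mod 19 = 8.

x ≡ 4777 (mod 4845).


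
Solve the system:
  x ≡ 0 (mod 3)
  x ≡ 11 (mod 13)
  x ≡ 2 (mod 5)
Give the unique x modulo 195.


Moduli 3, 13, 5 are pairwise coprime; by CRT there is a unique solution modulo M = 3 · 13 · 5 = 195.
Solve pairwise, accumulating the modulus:
  Start with x ≡ 0 (mod 3).
  Combine with x ≡ 11 (mod 13): since gcd(3, 13) = 1, we get a unique residue mod 39.
    Write x = 0 + 3·t and substitute into x ≡ 11 (mod 13): 3·t ≡ 11 − 0 = 11 (mod 13).
    The inverse of 3 mod 13 is 9 (since 3·9 = 27 = 2·13 + 1), so t ≡ 9·11 = 99 ≡ 8 (mod 13).
    Then x = 0 + 3·8 = 24, valid modulo lcm(3, 13) = 39: x ≡ 24 (mod 39).
  Combine with x ≡ 2 (mod 5): since gcd(39, 5) = 1, we get a unique residue mod 195.
    Write x = 24 + 39·t and substitute into x ≡ 2 (mod 5): 39·t ≡ 2 − 24 = -22 (mod 5).
    Reduce coefficients mod 5: 4·t ≡ 3 (mod 5).
    The inverse of 4 mod 5 is 4 (since 4·4 = 16 = 3·5 + 1), so t ≡ 4·3 = 12 ≡ 2 (mod 5).
    Then x = 24 + 39·2 = 102, valid modulo lcm(39, 5) = 195: x ≡ 102 (mod 195).
Verify: 102 mod 3 = 0 ✓, 102 mod 13 = 11 ✓, 102 mod 5 = 2 ✓.

x ≡ 102 (mod 195).


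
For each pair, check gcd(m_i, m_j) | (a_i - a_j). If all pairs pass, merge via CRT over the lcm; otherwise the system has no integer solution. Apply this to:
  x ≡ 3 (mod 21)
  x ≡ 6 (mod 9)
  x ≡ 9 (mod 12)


Moduli 21, 9, 12 are not pairwise coprime, so CRT works modulo lcm(m_i) when all pairwise compatibility conditions hold.
Pairwise compatibility: gcd(m_i, m_j) must divide a_i - a_j for every pair.
Merge one congruence at a time:
  Start: x ≡ 3 (mod 21).
  Combine with x ≡ 6 (mod 9): gcd(21, 9) = 3; 6 - 3 = 3, which IS divisible by 3, so compatible.
    Write x = 3 + 21·t and substitute into x ≡ 6 (mod 9): 21·t ≡ 6 − 3 = 3 (mod 9).
    Divide the congruence (and modulus) by g = 3: 7·t ≡ 1 (mod 3).
    Reduce coefficients mod 3: 1·t ≡ 1 (mod 3).
    So t ≡ 1 (mod 3).
    Then x = 3 + 21·1 = 24, valid modulo lcm(21, 9) = 63: x ≡ 24 (mod 63).
  Combine with x ≡ 9 (mod 12): gcd(63, 12) = 3; 9 - 24 = -15, which IS divisible by 3, so compatible.
    Write x = 24 + 63·t and substitute into x ≡ 9 (mod 12): 63·t ≡ 9 − 24 = -15 (mod 12).
    Divide the congruence (and modulus) by g = 3: 21·t ≡ -5 (mod 4).
    Reduce coefficients mod 4: 1·t ≡ 3 (mod 4).
    So t ≡ 3 (mod 4).
    Then x = 24 + 63·3 = 213, valid modulo lcm(63, 12) = 252: x ≡ 213 (mod 252).
Verify: 213 mod 21 = 3, 213 mod 9 = 6, 213 mod 12 = 9.

x ≡ 213 (mod 252).


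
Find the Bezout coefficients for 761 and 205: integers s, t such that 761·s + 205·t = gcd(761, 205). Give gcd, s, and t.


Euclidean algorithm on (761, 205) — divide until remainder is 0:
  761 = 3 · 205 + 146
  205 = 1 · 146 + 59
  146 = 2 · 59 + 28
  59 = 2 · 28 + 3
  28 = 9 · 3 + 1
  3 = 3 · 1 + 0
gcd(761, 205) = 1.
Track Bezout coefficients alongside the remainders: start with r₀ = 761 = a·1 + b·0 (s = 1, t = 0) and r₁ = 205 = a·0 + b·1 (s = 0, t = 1); each new remainder r_{k+1} = r_{k-1} − q_k·r_k inherits s_{k+1} = s_{k-1} − q_k·s_k, t_{k+1} = t_{k-1} − q_k·t_k, so r_k = a·s_k + b·t_k at every step:
  q = 3: r = 146, s = 1 − 3·0 = 1, t = 0 − 3·1 = -3  (check: 761·1 + 205·(-3) = 146)
  q = 1: r = 59, s = 0 − 1·1 = -1, t = 1 − 1·(-3) = 4  (check: 761·(-1) + 205·4 = 59)
  q = 2: r = 28, s = 1 − 2·(-1) = 3, t = -3 − 2·4 = -11  (check: 761·3 + 205·(-11) = 28)
  q = 2: r = 3, s = -1 − 2·3 = -7, t = 4 − 2·(-11) = 26  (check: 761·(-7) + 205·26 = 3)
  q = 9: r = 1, s = 3 − 9·(-7) = 66, t = -11 − 9·26 = -245  (check: 761·66 + 205·(-245) = 1)
The row with r = 1 (the gcd) gives the Bezout coefficients s = 66, t = -245.
Result: 761 · (66) + 205 · (-245) = 1.

gcd(761, 205) = 1; s = 66, t = -245 (check: 761·66 + 205·(-245) = 1).


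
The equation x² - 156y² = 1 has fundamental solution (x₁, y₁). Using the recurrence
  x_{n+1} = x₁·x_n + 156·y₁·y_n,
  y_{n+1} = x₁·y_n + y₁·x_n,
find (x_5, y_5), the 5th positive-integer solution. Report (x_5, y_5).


Step 1: Find the fundamental solution (x₁, y₁) of x² - 156y² = 1.
  Expand √156 as a continued fraction. a₀ = ⌊√156⌋ = 12; iterate m_{k+1} = d_k·a_k − m_k, d_{k+1} = (156 − m_{k+1}²)/d_k, a_{k+1} = ⌊(a₀ + m_{k+1})/d_{k+1}⌋ (starting m₀ = 0, d₀ = 1), with convergents p_k = a_k·p_{k-1} + p_{k-2}, q_k = a_k·q_{k-1} + q_{k-2} (p₋₁ = 1, q₋₁ = 0):
  k = 0: a₀ = 12; p₀/q₀ = 12/1; p₀² − 156·q₀² = 144 − 156 = -12.
  k = 1: m = 12, d = 12, a = ⌊(12 + 12)/12⌋ = 2; p/q = (2·12 + 1)/(2·1 + 0) = 25/2; p² − 156·q² = 625 − 624 = 1.
  The first convergent with p² − 156·q² = 1 gives the fundamental solution (x₁, y₁) = (25, 2).
Step 2: Apply the recurrence (x_{n+1}, y_{n+1}) = (x₁x_n + 156y₁y_n, x₁y_n + y₁x_n) repeatedly.
  From (x_1, y_1) = (25, 2): x_2 = 25·25 + 156·2·2 = 1249; y_2 = 25·2 + 2·25 = 100.
  From (x_2, y_2) = (1249, 100): x_3 = 25·1249 + 156·2·100 = 62425; y_3 = 25·100 + 2·1249 = 4998.
  From (x_3, y_3) = (62425, 4998): x_4 = 25·62425 + 156·2·4998 = 3120001; y_4 = 25·4998 + 2·62425 = 249800.
  From (x_4, y_4) = (3120001, 249800): x_5 = 25·3120001 + 156·2·249800 = 155937625; y_5 = 25·249800 + 2·3120001 = 12485002.
Step 3: Verify x_5² - 156·y_5² = 24316542890640625 - 24316542890640624 = 1 (should be 1). ✓

(x_1, y_1) = (25, 2); (x_5, y_5) = (155937625, 12485002).


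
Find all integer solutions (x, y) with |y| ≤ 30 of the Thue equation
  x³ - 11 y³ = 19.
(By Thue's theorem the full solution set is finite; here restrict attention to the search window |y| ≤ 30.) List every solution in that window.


The equation is x³ - 11y³ = 19. For fixed y, x³ = 11·y³ + 19, so a solution requires the RHS to be a perfect cube.
Strategy: iterate y from -30 to 30, compute RHS = 11·y³ + 19, and check whether it is a (positive or negative) perfect cube.
Check small values of y:
  y = 0: RHS = 19 is not a perfect cube.
  y = 1: RHS = 30 is not a perfect cube.
  y = -1: RHS = 8 = (2)³ ⇒ x = 2 works.
  y = 2: RHS = 107 is not a perfect cube.
  y = -2: RHS = -69 is not a perfect cube.
  y = 3: RHS = 316 is not a perfect cube.
  y = -3: RHS = -278 is not a perfect cube.
Continuing, at y = -9: RHS = -8000 = (-20)³ ⇒ x = -20 works.
Searching the remaining y in |y| ≤ 30 finds no further solutions.
Collected solutions: (2, -1), (-20, -9).

Solutions (with |y| ≤ 30): (2, -1), (-20, -9).


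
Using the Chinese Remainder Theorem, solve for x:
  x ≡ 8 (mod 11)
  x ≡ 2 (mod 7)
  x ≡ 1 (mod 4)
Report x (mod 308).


Moduli 11, 7, 4 are pairwise coprime; by CRT there is a unique solution modulo M = 11 · 7 · 4 = 308.
Solve pairwise, accumulating the modulus:
  Start with x ≡ 8 (mod 11).
  Combine with x ≡ 2 (mod 7): since gcd(11, 7) = 1, we get a unique residue mod 77.
    Write x = 8 + 11·t and substitute into x ≡ 2 (mod 7): 11·t ≡ 2 − 8 = -6 (mod 7).
    Reduce coefficients mod 7: 4·t ≡ 1 (mod 7).
    The inverse of 4 mod 7 is 2 (since 4·2 = 8 = 1·7 + 1), so t ≡ 2·1 = 2 ≡ 2 (mod 7).
    Then x = 8 + 11·2 = 30, valid modulo lcm(11, 7) = 77: x ≡ 30 (mod 77).
  Combine with x ≡ 1 (mod 4): since gcd(77, 4) = 1, we get a unique residue mod 308.
    Write x = 30 + 77·t and substitute into x ≡ 1 (mod 4): 77·t ≡ 1 − 30 = -29 (mod 4).
    Reduce coefficients mod 4: 1·t ≡ 3 (mod 4).
    So t ≡ 3 (mod 4).
    Then x = 30 + 77·3 = 261, valid modulo lcm(77, 4) = 308: x ≡ 261 (mod 308).
Verify: 261 mod 11 = 8 ✓, 261 mod 7 = 2 ✓, 261 mod 4 = 1 ✓.

x ≡ 261 (mod 308).


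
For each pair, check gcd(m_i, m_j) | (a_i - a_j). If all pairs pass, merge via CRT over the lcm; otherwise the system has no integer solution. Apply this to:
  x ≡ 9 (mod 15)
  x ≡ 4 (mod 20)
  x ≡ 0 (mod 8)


Moduli 15, 20, 8 are not pairwise coprime, so CRT works modulo lcm(m_i) when all pairwise compatibility conditions hold.
Pairwise compatibility: gcd(m_i, m_j) must divide a_i - a_j for every pair.
Merge one congruence at a time:
  Start: x ≡ 9 (mod 15).
  Combine with x ≡ 4 (mod 20): gcd(15, 20) = 5; 4 - 9 = -5, which IS divisible by 5, so compatible.
    Write x = 9 + 15·t and substitute into x ≡ 4 (mod 20): 15·t ≡ 4 − 9 = -5 (mod 20).
    Divide the congruence (and modulus) by g = 5: 3·t ≡ -1 (mod 4).
    Reduce coefficients mod 4: 3·t ≡ 3 (mod 4).
    The inverse of 3 mod 4 is 3 (since 3·3 = 9 = 2·4 + 1), so t ≡ 3·3 = 9 ≡ 1 (mod 4).
    Then x = 9 + 15·1 = 24, valid modulo lcm(15, 20) = 60: x ≡ 24 (mod 60).
  Combine with x ≡ 0 (mod 8): gcd(60, 8) = 4; 0 - 24 = -24, which IS divisible by 4, so compatible.
    Write x = 24 + 60·t and substitute into x ≡ 0 (mod 8): 60·t ≡ 0 − 24 = -24 (mod 8).
    Divide the congruence (and modulus) by g = 4: 15·t ≡ -6 (mod 2).
    Reduce coefficients mod 2: 1·t ≡ 0 (mod 2).
    So t ≡ 0 (mod 2).
    Then x = 24 + 60·0 = 24, valid modulo lcm(60, 8) = 120: x ≡ 24 (mod 120).
Verify: 24 mod 15 = 9, 24 mod 20 = 4, 24 mod 8 = 0.

x ≡ 24 (mod 120).


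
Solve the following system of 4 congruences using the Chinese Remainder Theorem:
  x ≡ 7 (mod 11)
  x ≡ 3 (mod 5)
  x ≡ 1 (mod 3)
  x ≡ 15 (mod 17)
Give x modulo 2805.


Product of moduli M = 11 · 5 · 3 · 17 = 2805.
Merge one congruence at a time:
  Start: x ≡ 7 (mod 11).
  Combine with x ≡ 3 (mod 5); new modulus lcm = 55.
    Write x = 7 + 11·t and substitute into x ≡ 3 (mod 5): 11·t ≡ 3 − 7 = -4 (mod 5).
    Reduce coefficients mod 5: 1·t ≡ 1 (mod 5).
    So t ≡ 1 (mod 5).
    Then x = 7 + 11·1 = 18, valid modulo lcm(11, 5) = 55: x ≡ 18 (mod 55).
  Combine with x ≡ 1 (mod 3); new modulus lcm = 165.
    Write x = 18 + 55·t and substitute into x ≡ 1 (mod 3): 55·t ≡ 1 − 18 = -17 (mod 3).
    Reduce coefficients mod 3: 1·t ≡ 1 (mod 3).
    So t ≡ 1 (mod 3).
    Then x = 18 + 55·1 = 73, valid modulo lcm(55, 3) = 165: x ≡ 73 (mod 165).
  Combine with x ≡ 15 (mod 17); new modulus lcm = 2805.
    Write x = 73 + 165·t and substitute into x ≡ 15 (mod 17): 165·t ≡ 15 − 73 = -58 (mod 17).
    Reduce coefficients mod 17: 12·t ≡ 10 (mod 17).
    The inverse of 12 mod 17 is 10 (since 12·10 = 120 = 7·17 + 1), so t ≡ 10·10 = 100 ≡ 15 (mod 17).
    Then x = 73 + 165·15 = 2548, valid modulo lcm(165, 17) = 2805: x ≡ 2548 (mod 2805).
Verify against each original: 2548 mod 11 = 7, 2548 mod 5 = 3, 2548 mod 3 = 1, 2548 mod 17 = 15.

x ≡ 2548 (mod 2805).


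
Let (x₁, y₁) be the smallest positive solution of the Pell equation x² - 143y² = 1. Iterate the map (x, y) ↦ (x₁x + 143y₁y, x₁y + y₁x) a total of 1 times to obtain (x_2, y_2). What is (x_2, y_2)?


Step 1: Find the fundamental solution (x₁, y₁) of x² - 143y² = 1.
  Expand √143 as a continued fraction. a₀ = ⌊√143⌋ = 11; iterate m_{k+1} = d_k·a_k − m_k, d_{k+1} = (143 − m_{k+1}²)/d_k, a_{k+1} = ⌊(a₀ + m_{k+1})/d_{k+1}⌋ (starting m₀ = 0, d₀ = 1), with convergents p_k = a_k·p_{k-1} + p_{k-2}, q_k = a_k·q_{k-1} + q_{k-2} (p₋₁ = 1, q₋₁ = 0):
  k = 0: a₀ = 11; p₀/q₀ = 11/1; p₀² − 143·q₀² = 121 − 143 = -22.
  k = 1: m = 11, d = 22, a = ⌊(11 + 11)/22⌋ = 1; p/q = (1·11 + 1)/(1·1 + 0) = 12/1; p² − 143·q² = 144 − 143 = 1.
  The first convergent with p² − 143·q² = 1 gives the fundamental solution (x₁, y₁) = (12, 1).
Step 2: Apply the recurrence (x_{n+1}, y_{n+1}) = (x₁x_n + 143y₁y_n, x₁y_n + y₁x_n) repeatedly.
  From (x_1, y_1) = (12, 1): x_2 = 12·12 + 143·1·1 = 287; y_2 = 12·1 + 1·12 = 24.
Step 3: Verify x_2² - 143·y_2² = 82369 - 82368 = 1 (should be 1). ✓

(x_1, y_1) = (12, 1); (x_2, y_2) = (287, 24).


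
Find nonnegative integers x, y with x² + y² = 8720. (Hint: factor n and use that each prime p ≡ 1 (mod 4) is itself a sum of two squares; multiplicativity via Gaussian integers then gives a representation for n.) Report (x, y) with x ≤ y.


Step 1: Factor n = 8720 = 2^4 · 5 · 109.
Step 2: Check the mod-4 condition on each prime factor: 2 = 2 (special); 5 ≡ 1 (mod 4), exponent 1; 109 ≡ 1 (mod 4), exponent 1.
All primes ≡ 3 (mod 4) appear to even exponent (or don't appear), so by the two-squares theorem n IS expressible as a sum of two squares.
Step 3: Build a representation. Group n = k² · m with k = 4 and m = 5 · 109 = 545 (a product of primes ≡ 1 (mod 4)); a representation of m scales to one of n via (k·x)² + (k·y)² = k²(x² + y²). Each prime p ≡ 1 (mod 4) is itself a sum of two squares; find a² by testing p − a² for a perfect square:
  5: 5 − 1² = 4 = 2² ⇒ 5 = 1² + 2².
  109: 109 − 1² = 108, 109 − 2² = 105, 109 − 3² = 100 = 10² ⇒ 109 = 3² + 10².
  Combine using the Brahmagupta–Fibonacci identity (a² + b²)(c² + d²) = (ac − bd)² + (ad + bc)² = (ac + bd)² + (ad − bc)²:
  5 · 109 = 545: from (1² + 2²)(3² + 10²), take (1·3 − 2·10, 1·10 + 2·3) = (3 − 20, 10 + 6) = (-17, 16); dropping signs (only squares matter) gives (17, 16); check 17² + 16² = 289 + 256 = 545 ✓.
  Scale by k = 4: (4·17, 4·16) = (68, 64).
Step 4: Order so x ≤ y and verify: 64² + 68² = 4096 + 4624 = 8720 = n. ✓

n = 8720 = 64² + 68² (one valid representation with x ≤ y).


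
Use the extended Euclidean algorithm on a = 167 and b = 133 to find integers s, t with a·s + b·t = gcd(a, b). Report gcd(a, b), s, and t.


Euclidean algorithm on (167, 133) — divide until remainder is 0:
  167 = 1 · 133 + 34
  133 = 3 · 34 + 31
  34 = 1 · 31 + 3
  31 = 10 · 3 + 1
  3 = 3 · 1 + 0
gcd(167, 133) = 1.
Track Bezout coefficients alongside the remainders: start with r₀ = 167 = a·1 + b·0 (s = 1, t = 0) and r₁ = 133 = a·0 + b·1 (s = 0, t = 1); each new remainder r_{k+1} = r_{k-1} − q_k·r_k inherits s_{k+1} = s_{k-1} − q_k·s_k, t_{k+1} = t_{k-1} − q_k·t_k, so r_k = a·s_k + b·t_k at every step:
  q = 1: r = 34, s = 1 − 1·0 = 1, t = 0 − 1·1 = -1  (check: 167·1 + 133·(-1) = 34)
  q = 3: r = 31, s = 0 − 3·1 = -3, t = 1 − 3·(-1) = 4  (check: 167·(-3) + 133·4 = 31)
  q = 1: r = 3, s = 1 − 1·(-3) = 4, t = -1 − 1·4 = -5  (check: 167·4 + 133·(-5) = 3)
  q = 10: r = 1, s = -3 − 10·4 = -43, t = 4 − 10·(-5) = 54  (check: 167·(-43) + 133·54 = 1)
The row with r = 1 (the gcd) gives the Bezout coefficients s = -43, t = 54.
Result: 167 · (-43) + 133 · (54) = 1.

gcd(167, 133) = 1; s = -43, t = 54 (check: 167·(-43) + 133·54 = 1).


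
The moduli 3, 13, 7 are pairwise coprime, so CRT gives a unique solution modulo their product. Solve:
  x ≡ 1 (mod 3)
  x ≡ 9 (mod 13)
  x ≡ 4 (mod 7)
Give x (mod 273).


Moduli 3, 13, 7 are pairwise coprime; by CRT there is a unique solution modulo M = 3 · 13 · 7 = 273.
Solve pairwise, accumulating the modulus:
  Start with x ≡ 1 (mod 3).
  Combine with x ≡ 9 (mod 13): since gcd(3, 13) = 1, we get a unique residue mod 39.
    Write x = 1 + 3·t and substitute into x ≡ 9 (mod 13): 3·t ≡ 9 − 1 = 8 (mod 13).
    The inverse of 3 mod 13 is 9 (since 3·9 = 27 = 2·13 + 1), so t ≡ 9·8 = 72 ≡ 7 (mod 13).
    Then x = 1 + 3·7 = 22, valid modulo lcm(3, 13) = 39: x ≡ 22 (mod 39).
  Combine with x ≡ 4 (mod 7): since gcd(39, 7) = 1, we get a unique residue mod 273.
    Write x = 22 + 39·t and substitute into x ≡ 4 (mod 7): 39·t ≡ 4 − 22 = -18 (mod 7).
    Reduce coefficients mod 7: 4·t ≡ 3 (mod 7).
    The inverse of 4 mod 7 is 2 (since 4·2 = 8 = 1·7 + 1), so t ≡ 2·3 = 6 ≡ 6 (mod 7).
    Then x = 22 + 39·6 = 256, valid modulo lcm(39, 7) = 273: x ≡ 256 (mod 273).
Verify: 256 mod 3 = 1 ✓, 256 mod 13 = 9 ✓, 256 mod 7 = 4 ✓.

x ≡ 256 (mod 273).


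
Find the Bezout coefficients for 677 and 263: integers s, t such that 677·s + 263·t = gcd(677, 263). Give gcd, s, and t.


Euclidean algorithm on (677, 263) — divide until remainder is 0:
  677 = 2 · 263 + 151
  263 = 1 · 151 + 112
  151 = 1 · 112 + 39
  112 = 2 · 39 + 34
  39 = 1 · 34 + 5
  34 = 6 · 5 + 4
  5 = 1 · 4 + 1
  4 = 4 · 1 + 0
gcd(677, 263) = 1.
Track Bezout coefficients alongside the remainders: start with r₀ = 677 = a·1 + b·0 (s = 1, t = 0) and r₁ = 263 = a·0 + b·1 (s = 0, t = 1); each new remainder r_{k+1} = r_{k-1} − q_k·r_k inherits s_{k+1} = s_{k-1} − q_k·s_k, t_{k+1} = t_{k-1} − q_k·t_k, so r_k = a·s_k + b·t_k at every step:
  q = 2: r = 151, s = 1 − 2·0 = 1, t = 0 − 2·1 = -2  (check: 677·1 + 263·(-2) = 151)
  q = 1: r = 112, s = 0 − 1·1 = -1, t = 1 − 1·(-2) = 3  (check: 677·(-1) + 263·3 = 112)
  q = 1: r = 39, s = 1 − 1·(-1) = 2, t = -2 − 1·3 = -5  (check: 677·2 + 263·(-5) = 39)
  q = 2: r = 34, s = -1 − 2·2 = -5, t = 3 − 2·(-5) = 13  (check: 677·(-5) + 263·13 = 34)
  q = 1: r = 5, s = 2 − 1·(-5) = 7, t = -5 − 1·13 = -18  (check: 677·7 + 263·(-18) = 5)
  q = 6: r = 4, s = -5 − 6·7 = -47, t = 13 − 6·(-18) = 121  (check: 677·(-47) + 263·121 = 4)
  q = 1: r = 1, s = 7 − 1·(-47) = 54, t = -18 − 1·121 = -139  (check: 677·54 + 263·(-139) = 1)
The row with r = 1 (the gcd) gives the Bezout coefficients s = 54, t = -139.
Result: 677 · (54) + 263 · (-139) = 1.

gcd(677, 263) = 1; s = 54, t = -139 (check: 677·54 + 263·(-139) = 1).


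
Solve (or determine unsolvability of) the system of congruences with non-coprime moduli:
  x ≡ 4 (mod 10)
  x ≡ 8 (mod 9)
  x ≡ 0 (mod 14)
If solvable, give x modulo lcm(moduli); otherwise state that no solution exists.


Moduli 10, 9, 14 are not pairwise coprime, so CRT works modulo lcm(m_i) when all pairwise compatibility conditions hold.
Pairwise compatibility: gcd(m_i, m_j) must divide a_i - a_j for every pair.
Merge one congruence at a time:
  Start: x ≡ 4 (mod 10).
  Combine with x ≡ 8 (mod 9): gcd(10, 9) = 1; 8 - 4 = 4, which IS divisible by 1, so compatible.
    Write x = 4 + 10·t and substitute into x ≡ 8 (mod 9): 10·t ≡ 8 − 4 = 4 (mod 9).
    Reduce coefficients mod 9: 1·t ≡ 4 (mod 9).
    So t ≡ 4 (mod 9).
    Then x = 4 + 10·4 = 44, valid modulo lcm(10, 9) = 90: x ≡ 44 (mod 90).
  Combine with x ≡ 0 (mod 14): gcd(90, 14) = 2; 0 - 44 = -44, which IS divisible by 2, so compatible.
    Write x = 44 + 90·t and substitute into x ≡ 0 (mod 14): 90·t ≡ 0 − 44 = -44 (mod 14).
    Divide the congruence (and modulus) by g = 2: 45·t ≡ -22 (mod 7).
    Reduce coefficients mod 7: 3·t ≡ 6 (mod 7).
    The inverse of 3 mod 7 is 5 (since 3·5 = 15 = 2·7 + 1), so t ≡ 5·6 = 30 ≡ 2 (mod 7).
    Then x = 44 + 90·2 = 224, valid modulo lcm(90, 14) = 630: x ≡ 224 (mod 630).
Verify: 224 mod 10 = 4, 224 mod 9 = 8, 224 mod 14 = 0.

x ≡ 224 (mod 630).


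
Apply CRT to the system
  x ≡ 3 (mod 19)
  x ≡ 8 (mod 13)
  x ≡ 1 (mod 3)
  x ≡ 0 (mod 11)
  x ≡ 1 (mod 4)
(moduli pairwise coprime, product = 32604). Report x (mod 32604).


Product of moduli M = 19 · 13 · 3 · 11 · 4 = 32604.
Merge one congruence at a time:
  Start: x ≡ 3 (mod 19).
  Combine with x ≡ 8 (mod 13); new modulus lcm = 247.
    Write x = 3 + 19·t and substitute into x ≡ 8 (mod 13): 19·t ≡ 8 − 3 = 5 (mod 13).
    Reduce coefficients mod 13: 6·t ≡ 5 (mod 13).
    The inverse of 6 mod 13 is 11 (since 6·11 = 66 = 5·13 + 1), so t ≡ 11·5 = 55 ≡ 3 (mod 13).
    Then x = 3 + 19·3 = 60, valid modulo lcm(19, 13) = 247: x ≡ 60 (mod 247).
  Combine with x ≡ 1 (mod 3); new modulus lcm = 741.
    Write x = 60 + 247·t and substitute into x ≡ 1 (mod 3): 247·t ≡ 1 − 60 = -59 (mod 3).
    Reduce coefficients mod 3: 1·t ≡ 1 (mod 3).
    So t ≡ 1 (mod 3).
    Then x = 60 + 247·1 = 307, valid modulo lcm(247, 3) = 741: x ≡ 307 (mod 741).
  Combine with x ≡ 0 (mod 11); new modulus lcm = 8151.
    Write x = 307 + 741·t and substitute into x ≡ 0 (mod 11): 741·t ≡ 0 − 307 = -307 (mod 11).
    Reduce coefficients mod 11: 4·t ≡ 1 (mod 11).
    The inverse of 4 mod 11 is 3 (since 4·3 = 12 = 1·11 + 1), so t ≡ 3·1 = 3 ≡ 3 (mod 11).
    Then x = 307 + 741·3 = 2530, valid modulo lcm(741, 11) = 8151: x ≡ 2530 (mod 8151).
  Combine with x ≡ 1 (mod 4); new modulus lcm = 32604.
    Write x = 2530 + 8151·t and substitute into x ≡ 1 (mod 4): 8151·t ≡ 1 − 2530 = -2529 (mod 4).
    Reduce coefficients mod 4: 3·t ≡ 3 (mod 4).
    The inverse of 3 mod 4 is 3 (since 3·3 = 9 = 2·4 + 1), so t ≡ 3·3 = 9 ≡ 1 (mod 4).
    Then x = 2530 + 8151·1 = 10681, valid modulo lcm(8151, 4) = 32604: x ≡ 10681 (mod 32604).
Verify against each original: 10681 mod 19 = 3, 10681 mod 13 = 8, 10681 mod 3 = 1, 10681 mod 11 = 0, 10681 mod 4 = 1.

x ≡ 10681 (mod 32604).


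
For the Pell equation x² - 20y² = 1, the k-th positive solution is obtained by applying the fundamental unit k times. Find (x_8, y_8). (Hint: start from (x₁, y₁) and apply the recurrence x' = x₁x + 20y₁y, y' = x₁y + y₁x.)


Step 1: Find the fundamental solution (x₁, y₁) of x² - 20y² = 1.
  Expand √20 as a continued fraction. a₀ = ⌊√20⌋ = 4; iterate m_{k+1} = d_k·a_k − m_k, d_{k+1} = (20 − m_{k+1}²)/d_k, a_{k+1} = ⌊(a₀ + m_{k+1})/d_{k+1}⌋ (starting m₀ = 0, d₀ = 1), with convergents p_k = a_k·p_{k-1} + p_{k-2}, q_k = a_k·q_{k-1} + q_{k-2} (p₋₁ = 1, q₋₁ = 0):
  k = 0: a₀ = 4; p₀/q₀ = 4/1; p₀² − 20·q₀² = 16 − 20 = -4.
  k = 1: m = 4, d = 4, a = ⌊(4 + 4)/4⌋ = 2; p/q = (2·4 + 1)/(2·1 + 0) = 9/2; p² − 20·q² = 81 − 80 = 1.
  The first convergent with p² − 20·q² = 1 gives the fundamental solution (x₁, y₁) = (9, 2).
Step 2: Apply the recurrence (x_{n+1}, y_{n+1}) = (x₁x_n + 20y₁y_n, x₁y_n + y₁x_n) repeatedly.
  From (x_1, y_1) = (9, 2): x_2 = 9·9 + 20·2·2 = 161; y_2 = 9·2 + 2·9 = 36.
  From (x_2, y_2) = (161, 36): x_3 = 9·161 + 20·2·36 = 2889; y_3 = 9·36 + 2·161 = 646.
  From (x_3, y_3) = (2889, 646): x_4 = 9·2889 + 20·2·646 = 51841; y_4 = 9·646 + 2·2889 = 11592.
  From (x_4, y_4) = (51841, 11592): x_5 = 9·51841 + 20·2·11592 = 930249; y_5 = 9·11592 + 2·51841 = 208010.
  From (x_5, y_5) = (930249, 208010): x_6 = 9·930249 + 20·2·208010 = 16692641; y_6 = 9·208010 + 2·930249 = 3732588.
  From (x_6, y_6) = (16692641, 3732588): x_7 = 9·16692641 + 20·2·3732588 = 299537289; y_7 = 9·3732588 + 2·16692641 = 66978574.
  From (x_7, y_7) = (299537289, 66978574): x_8 = 9·299537289 + 20·2·66978574 = 5374978561; y_8 = 9·66978574 + 2·299537289 = 1201881744.
Step 3: Verify x_8² - 20·y_8² = 28890394531209630721 - 28890394531209630720 = 1 (should be 1). ✓

(x_1, y_1) = (9, 2); (x_8, y_8) = (5374978561, 1201881744).


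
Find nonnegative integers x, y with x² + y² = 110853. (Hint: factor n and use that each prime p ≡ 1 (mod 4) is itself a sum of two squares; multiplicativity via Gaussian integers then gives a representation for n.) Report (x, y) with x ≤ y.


Step 1: Factor n = 110853 = 3^2 · 109 · 113.
Step 2: Check the mod-4 condition on each prime factor: 3 ≡ 3 (mod 4), exponent 2 (must be even); 109 ≡ 1 (mod 4), exponent 1; 113 ≡ 1 (mod 4), exponent 1.
All primes ≡ 3 (mod 4) appear to even exponent (or don't appear), so by the two-squares theorem n IS expressible as a sum of two squares.
Step 3: Build a representation. Group n = k² · m with k = 3 and m = 109 · 113 = 12317 (a product of primes ≡ 1 (mod 4)); a representation of m scales to one of n via (k·x)² + (k·y)² = k²(x² + y²). Each prime p ≡ 1 (mod 4) is itself a sum of two squares; find a² by testing p − a² for a perfect square:
  109: 109 − 1² = 108, 109 − 2² = 105, 109 − 3² = 100 = 10² ⇒ 109 = 3² + 10².
  113: 113 − 1² = 112, 113 − 2² = 109, 113 − 3² = 104, 113 − 4² = 97, 113 − 5² = 88, 113 − 6² = 77, 113 − 7² = 64 = 8² ⇒ 113 = 7² + 8².
  Combine using the Brahmagupta–Fibonacci identity (a² + b²)(c² + d²) = (ac − bd)² + (ad + bc)² = (ac + bd)² + (ad − bc)²:
  109 · 113 = 12317: from (3² + 10²)(7² + 8²), take (3·7 − 10·8, 3·8 + 10·7) = (21 − 80, 24 + 70) = (-59, 94); dropping signs (only squares matter) gives (59, 94); check 59² + 94² = 3481 + 8836 = 12317 ✓.
  Scale by k = 3: (3·59, 3·94) = (177, 282).
Step 4: Order so x ≤ y and verify: 177² + 282² = 31329 + 79524 = 110853 = n. ✓

n = 110853 = 177² + 282² (one valid representation with x ≤ y).


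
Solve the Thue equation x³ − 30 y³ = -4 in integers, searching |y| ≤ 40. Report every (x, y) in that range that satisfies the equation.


The equation is x³ - 30y³ = -4. For fixed y, x³ = 30·y³ − 4, so a solution requires the RHS to be a perfect cube.
Strategy: iterate y from -40 to 40, compute RHS = 30·y³ − 4, and check whether it is a (positive or negative) perfect cube.
Check small values of y:
  y = 0: RHS = -4 is not a perfect cube.
  y = 1: RHS = 26 is not a perfect cube.
  y = -1: RHS = -34 is not a perfect cube.
  y = 2: RHS = 236 is not a perfect cube.
  y = -2: RHS = -244 is not a perfect cube.
  y = 3: RHS = 806 is not a perfect cube.
  y = -3: RHS = -814 is not a perfect cube.
Continuing the search up to |y| = 40 finds no solutions either.
No (x, y) in the scanned range satisfies the equation.

No integer solutions with |y| ≤ 40.


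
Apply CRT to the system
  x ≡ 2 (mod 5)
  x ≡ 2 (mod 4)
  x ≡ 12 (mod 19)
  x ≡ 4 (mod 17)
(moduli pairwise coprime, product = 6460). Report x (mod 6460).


Product of moduli M = 5 · 4 · 19 · 17 = 6460.
Merge one congruence at a time:
  Start: x ≡ 2 (mod 5).
  Combine with x ≡ 2 (mod 4); new modulus lcm = 20.
    Write x = 2 + 5·t and substitute into x ≡ 2 (mod 4): 5·t ≡ 2 − 2 = 0 (mod 4).
    Reduce coefficients mod 4: 1·t ≡ 0 (mod 4).
    So t ≡ 0 (mod 4).
    Then x = 2 + 5·0 = 2, valid modulo lcm(5, 4) = 20: x ≡ 2 (mod 20).
  Combine with x ≡ 12 (mod 19); new modulus lcm = 380.
    Write x = 2 + 20·t and substitute into x ≡ 12 (mod 19): 20·t ≡ 12 − 2 = 10 (mod 19).
    Reduce coefficients mod 19: 1·t ≡ 10 (mod 19).
    So t ≡ 10 (mod 19).
    Then x = 2 + 20·10 = 202, valid modulo lcm(20, 19) = 380: x ≡ 202 (mod 380).
  Combine with x ≡ 4 (mod 17); new modulus lcm = 6460.
    Write x = 202 + 380·t and substitute into x ≡ 4 (mod 17): 380·t ≡ 4 − 202 = -198 (mod 17).
    Reduce coefficients mod 17: 6·t ≡ 6 (mod 17).
    The inverse of 6 mod 17 is 3 (since 6·3 = 18 = 1·17 + 1), so t ≡ 3·6 = 18 ≡ 1 (mod 17).
    Then x = 202 + 380·1 = 582, valid modulo lcm(380, 17) = 6460: x ≡ 582 (mod 6460).
Verify against each original: 582 mod 5 = 2, 582 mod 4 = 2, 582 mod 19 = 12, 582 mod 17 = 4.

x ≡ 582 (mod 6460).


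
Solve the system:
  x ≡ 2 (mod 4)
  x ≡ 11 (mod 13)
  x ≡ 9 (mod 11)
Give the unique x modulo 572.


Moduli 4, 13, 11 are pairwise coprime; by CRT there is a unique solution modulo M = 4 · 13 · 11 = 572.
Solve pairwise, accumulating the modulus:
  Start with x ≡ 2 (mod 4).
  Combine with x ≡ 11 (mod 13): since gcd(4, 13) = 1, we get a unique residue mod 52.
    Write x = 2 + 4·t and substitute into x ≡ 11 (mod 13): 4·t ≡ 11 − 2 = 9 (mod 13).
    The inverse of 4 mod 13 is 10 (since 4·10 = 40 = 3·13 + 1), so t ≡ 10·9 = 90 ≡ 12 (mod 13).
    Then x = 2 + 4·12 = 50, valid modulo lcm(4, 13) = 52: x ≡ 50 (mod 52).
  Combine with x ≡ 9 (mod 11): since gcd(52, 11) = 1, we get a unique residue mod 572.
    Write x = 50 + 52·t and substitute into x ≡ 9 (mod 11): 52·t ≡ 9 − 50 = -41 (mod 11).
    Reduce coefficients mod 11: 8·t ≡ 3 (mod 11).
    The inverse of 8 mod 11 is 7 (since 8·7 = 56 = 5·11 + 1), so t ≡ 7·3 = 21 ≡ 10 (mod 11).
    Then x = 50 + 52·10 = 570, valid modulo lcm(52, 11) = 572: x ≡ 570 (mod 572).
Verify: 570 mod 4 = 2 ✓, 570 mod 13 = 11 ✓, 570 mod 11 = 9 ✓.

x ≡ 570 (mod 572).


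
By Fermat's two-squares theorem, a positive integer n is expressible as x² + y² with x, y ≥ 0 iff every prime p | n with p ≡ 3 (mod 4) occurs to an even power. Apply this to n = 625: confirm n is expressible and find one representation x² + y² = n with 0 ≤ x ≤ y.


Step 1: Factor n = 625 = 5^4.
Step 2: Check the mod-4 condition on each prime factor: 5 ≡ 1 (mod 4), exponent 4.
All primes ≡ 3 (mod 4) appear to even exponent (or don't appear), so by the two-squares theorem n IS expressible as a sum of two squares.
Step 3: Build a representation. Group n = k² · m with k = 5 and m = 5 · 5 = 25 (a product of primes ≡ 1 (mod 4)); a representation of m scales to one of n via (k·x)² + (k·y)² = k²(x² + y²). Each prime p ≡ 1 (mod 4) is itself a sum of two squares; find a² by testing p − a² for a perfect square:
  5: 5 − 1² = 4 = 2² ⇒ 5 = 1² + 2².
  Combine using the Brahmagupta–Fibonacci identity (a² + b²)(c² + d²) = (ac − bd)² + (ad + bc)² = (ac + bd)² + (ad − bc)²:
  5 · 5 = 25: from (1² + 2²)(1² + 2²), take (1·1 − 2·2, 1·2 + 2·1) = (1 − 4, 2 + 2) = (-3, 4); dropping signs (only squares matter) gives (3, 4); check 3² + 4² = 9 + 16 = 25 ✓.
  Scale by k = 5: (5·3, 5·4) = (15, 20).
Step 4: Order so x ≤ y and verify: 15² + 20² = 225 + 400 = 625 = n. ✓

n = 625 = 15² + 20² (one valid representation with x ≤ y).
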